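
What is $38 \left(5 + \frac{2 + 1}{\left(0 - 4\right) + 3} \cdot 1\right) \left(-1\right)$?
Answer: $-76$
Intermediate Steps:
$38 \left(5 + \frac{2 + 1}{\left(0 - 4\right) + 3} \cdot 1\right) \left(-1\right) = 38 \left(5 + \frac{3}{-4 + 3} \cdot 1\right) \left(-1\right) = 38 \left(5 + \frac{3}{-1} \cdot 1\right) \left(-1\right) = 38 \left(5 + 3 \left(-1\right) 1\right) \left(-1\right) = 38 \left(5 - 3\right) \left(-1\right) = 38 \cdot 2 \left(-1\right) = 76 \left(-1\right) = -76$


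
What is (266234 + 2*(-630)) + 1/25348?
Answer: 6716560953/25348 ≈ 2.6497e+5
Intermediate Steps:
(266234 + 2*(-630)) + 1/25348 = (266234 - 1260) + 1/25348 = 264974 + 1/25348 = 6716560953/25348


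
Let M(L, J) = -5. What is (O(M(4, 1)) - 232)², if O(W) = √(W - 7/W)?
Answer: 269102/5 - 1392*I*√10/5 ≈ 53820.0 - 880.38*I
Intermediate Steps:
(O(M(4, 1)) - 232)² = (√(-5 - 7/(-5)) - 232)² = (√(-5 - 7*(-⅕)) - 232)² = (√(-5 + 7/5) - 232)² = (√(-18/5) - 232)² = (3*I*√10/5 - 232)² = (-232 + 3*I*√10/5)²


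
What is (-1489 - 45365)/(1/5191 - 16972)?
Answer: 4267002/1545643 ≈ 2.7607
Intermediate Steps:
(-1489 - 45365)/(1/5191 - 16972) = -46854/(1/5191 - 16972) = -46854/(-88101651/5191) = -46854*(-5191/88101651) = 4267002/1545643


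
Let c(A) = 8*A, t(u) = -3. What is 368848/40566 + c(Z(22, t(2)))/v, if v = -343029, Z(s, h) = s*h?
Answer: 21091163240/2319219069 ≈ 9.0941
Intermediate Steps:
Z(s, h) = h*s
368848/40566 + c(Z(22, t(2)))/v = 368848/40566 + (8*(-3*22))/(-343029) = 368848*(1/40566) + (8*(-66))*(-1/343029) = 184424/20283 - 528*(-1/343029) = 184424/20283 + 176/114343 = 21091163240/2319219069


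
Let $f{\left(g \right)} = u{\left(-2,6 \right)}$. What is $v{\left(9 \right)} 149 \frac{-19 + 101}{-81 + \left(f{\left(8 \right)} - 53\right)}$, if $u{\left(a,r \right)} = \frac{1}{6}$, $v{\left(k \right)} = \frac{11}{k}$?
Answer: $- \frac{24436}{219} \approx -111.58$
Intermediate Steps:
$u{\left(a,r \right)} = \frac{1}{6}$
$f{\left(g \right)} = \frac{1}{6}$
$v{\left(9 \right)} 149 \frac{-19 + 101}{-81 + \left(f{\left(8 \right)} - 53\right)} = \frac{11}{9} \cdot 149 \frac{-19 + 101}{-81 + \left(\frac{1}{6} - 53\right)} = 11 \cdot \frac{1}{9} \cdot 149 \frac{82}{-81 - \frac{317}{6}} = \frac{11}{9} \cdot 149 \frac{82}{- \frac{803}{6}} = \frac{1639 \cdot 82 \left(- \frac{6}{803}\right)}{9} = \frac{1639}{9} \left(- \frac{492}{803}\right) = - \frac{24436}{219}$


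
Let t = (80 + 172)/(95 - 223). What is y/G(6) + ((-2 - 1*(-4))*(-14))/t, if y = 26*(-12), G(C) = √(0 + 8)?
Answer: 128/9 - 78*√2 ≈ -96.086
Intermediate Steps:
t = -63/32 (t = 252/(-128) = 252*(-1/128) = -63/32 ≈ -1.9688)
G(C) = 2*√2 (G(C) = √8 = 2*√2)
y = -312
y/G(6) + ((-2 - 1*(-4))*(-14))/t = -312*√2/4 + ((-2 - 1*(-4))*(-14))/(-63/32) = -78*√2 + ((-2 + 4)*(-14))*(-32/63) = -78*√2 + (2*(-14))*(-32/63) = -78*√2 - 28*(-32/63) = -78*√2 + 128/9 = 128/9 - 78*√2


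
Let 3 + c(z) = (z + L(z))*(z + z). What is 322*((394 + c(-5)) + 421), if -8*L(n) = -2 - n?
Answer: 557543/2 ≈ 2.7877e+5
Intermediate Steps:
L(n) = ¼ + n/8 (L(n) = -(-2 - n)/8 = ¼ + n/8)
c(z) = -3 + 2*z*(¼ + 9*z/8) (c(z) = -3 + (z + (¼ + z/8))*(z + z) = -3 + (¼ + 9*z/8)*(2*z) = -3 + 2*z*(¼ + 9*z/8))
322*((394 + c(-5)) + 421) = 322*((394 + (-3 + (½)*(-5) + (9/4)*(-5)²)) + 421) = 322*((394 + (-3 - 5/2 + (9/4)*25)) + 421) = 322*((394 + (-3 - 5/2 + 225/4)) + 421) = 322*((394 + 203/4) + 421) = 322*(1779/4 + 421) = 322*(3463/4) = 557543/2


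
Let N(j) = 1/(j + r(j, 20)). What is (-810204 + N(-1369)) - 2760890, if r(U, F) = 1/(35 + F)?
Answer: -268881951691/75294 ≈ -3.5711e+6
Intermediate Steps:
N(j) = 1/(1/55 + j) (N(j) = 1/(j + 1/(35 + 20)) = 1/(j + 1/55) = 1/(1/55 + j))
(-810204 + N(-1369)) - 2760890 = (-810204 + 55/(1 + 55*(-1369))) - 2760890 = (-810204 + 55/(1 - 75295)) - 2760890 = (-810204 + 55/(-75294)) - 2760890 = (-810204 + 55*(-1/75294)) - 2760890 = (-810204 - 55/75294) - 2760890 = -61003500031/75294 - 2760890 = -268881951691/75294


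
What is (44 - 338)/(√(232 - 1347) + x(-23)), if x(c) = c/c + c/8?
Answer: 7056/14317 + 18816*I*√1115/71585 ≈ 0.49284 + 8.7769*I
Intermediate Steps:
x(c) = 1 + c/8 (x(c) = 1 + c*(⅛) = 1 + c/8)
(44 - 338)/(√(232 - 1347) + x(-23)) = (44 - 338)/(√(232 - 1347) + (1 + (⅛)*(-23))) = -294/(√(-1115) + (1 - 23/8)) = -294/(I*√1115 - 15/8) = -294/(-15/8 + I*√1115)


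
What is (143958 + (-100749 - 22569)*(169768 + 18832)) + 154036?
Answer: -23257476806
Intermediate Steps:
(143958 + (-100749 - 22569)*(169768 + 18832)) + 154036 = (143958 - 123318*188600) + 154036 = (143958 - 23257774800) + 154036 = -23257630842 + 154036 = -23257476806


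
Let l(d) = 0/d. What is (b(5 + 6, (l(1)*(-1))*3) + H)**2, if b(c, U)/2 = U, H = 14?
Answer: 196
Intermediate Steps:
l(d) = 0
b(c, U) = 2*U
(b(5 + 6, (l(1)*(-1))*3) + H)**2 = (2*((0*(-1))*3) + 14)**2 = (2*(0*3) + 14)**2 = (2*0 + 14)**2 = (0 + 14)**2 = 14**2 = 196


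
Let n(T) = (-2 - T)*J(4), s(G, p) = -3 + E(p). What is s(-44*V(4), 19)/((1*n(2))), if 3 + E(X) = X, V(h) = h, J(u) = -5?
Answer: 13/20 ≈ 0.65000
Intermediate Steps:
E(X) = -3 + X
s(G, p) = -6 + p (s(G, p) = -3 + (-3 + p) = -6 + p)
n(T) = 10 + 5*T (n(T) = (-2 - T)*(-5) = 10 + 5*T)
s(-44*V(4), 19)/((1*n(2))) = (-6 + 19)/((1*(10 + 5*2))) = 13/((1*(10 + 10))) = 13/((1*20)) = 13/20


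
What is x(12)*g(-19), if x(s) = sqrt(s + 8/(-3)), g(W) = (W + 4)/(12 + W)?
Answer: 10*sqrt(21)/7 ≈ 6.5465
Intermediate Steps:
g(W) = (4 + W)/(12 + W)
x(s) = sqrt(-8/3 + s) (x(s) = sqrt(s + 8*(-1/3)) = sqrt(s - 8/3) = sqrt(-8/3 + s))
x(12)*g(-19) = (sqrt(-24 + 9*12)/3)*((4 - 19)/(12 - 19)) = (sqrt(-24 + 108)/3)*(-15/(-7)) = (sqrt(84)/3)*(-1/7*(-15)) = ((2*sqrt(21))/3)*(15/7) = (2*sqrt(21)/3)*(15/7) = 10*sqrt(21)/7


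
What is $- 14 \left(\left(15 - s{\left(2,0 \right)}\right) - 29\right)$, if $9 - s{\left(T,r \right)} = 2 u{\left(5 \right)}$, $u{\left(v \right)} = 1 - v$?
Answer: $434$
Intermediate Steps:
$s{\left(T,r \right)} = 17$ ($s{\left(T,r \right)} = 9 - 2 \left(1 - 5\right) = 9 - 2 \left(-4\right) = 9 - -8 = 9 + 8 = 17$)
$- 14 \left(\left(15 - s{\left(2,0 \right)}\right) - 29\right) = - 14 \left(\left(15 - 17\right) - 29\right) = - 14 \left(-2 - 29\right) = \left(-14\right) \left(-31\right) = 434$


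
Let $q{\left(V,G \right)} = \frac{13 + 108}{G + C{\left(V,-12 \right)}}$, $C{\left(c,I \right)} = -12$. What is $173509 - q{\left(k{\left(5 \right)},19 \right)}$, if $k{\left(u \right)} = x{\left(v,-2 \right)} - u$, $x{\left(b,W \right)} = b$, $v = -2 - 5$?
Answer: $\frac{1214442}{7} \approx 1.7349 \cdot 10^{5}$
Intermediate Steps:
$v = -7$
$k{\left(u \right)} = -7 - u$
$q{\left(V,G \right)} = \frac{121}{-12 + G}$ ($q{\left(V,G \right)} = \frac{13 + 108}{G - 12} = \frac{121}{-12 + G}$)
$173509 - q{\left(k{\left(5 \right)},19 \right)} = 173509 - \frac{121}{-12 + 19} = 173509 - \frac{121}{7} = \frac{1214442}{7}$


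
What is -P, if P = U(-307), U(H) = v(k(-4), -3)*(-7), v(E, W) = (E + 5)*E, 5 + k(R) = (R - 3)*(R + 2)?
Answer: 882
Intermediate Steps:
k(R) = -5 + (-3 + R)*(2 + R) (k(R) = -5 + (R - 3)*(R + 2) = -5 + (-3 + R)*(2 + R))
v(E, W) = E*(5 + E) (v(E, W) = (5 + E)*E = E*(5 + E))
U(H) = -882 (U(H) = ((-11 + (-4)² - 1*(-4))*(5 + (-11 + (-4)² - 1*(-4))))*(-7) = ((-11 + 16 + 4)*(5 + (-11 + 16 + 4)))*(-7) = (9*(5 + 9))*(-7) = (9*14)*(-7) = 126*(-7) = -882)
P = -882
-P = -1*(-882) = 882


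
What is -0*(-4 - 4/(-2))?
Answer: 0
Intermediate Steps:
-0*(-4 - 4/(-2)) = -0*(-4 - 4*(-½)) = -0*(-4 + 2) = -0*(-2) = -574*0 = 0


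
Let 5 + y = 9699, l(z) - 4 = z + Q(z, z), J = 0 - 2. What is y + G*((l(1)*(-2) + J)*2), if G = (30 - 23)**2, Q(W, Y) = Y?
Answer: 8322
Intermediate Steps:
J = -2
l(z) = 4 + 2*z (l(z) = 4 + (z + z) = 4 + 2*z)
y = 9694 (y = -5 + 9699 = 9694)
G = 49 (G = 7**2 = 49)
y + G*((l(1)*(-2) + J)*2) = 9694 + 49*(((4 + 2*1)*(-2) - 2)*2) = 9694 + 49*(((4 + 2)*(-2) - 2)*2) = 9694 + 49*((6*(-2) - 2)*2) = 9694 + 49*((-12 - 2)*2) = 9694 + 49*(-14*2) = 9694 + 49*(-28) = 9694 - 1372 = 8322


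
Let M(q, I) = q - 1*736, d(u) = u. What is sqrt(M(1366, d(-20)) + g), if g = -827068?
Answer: I*sqrt(826438) ≈ 909.09*I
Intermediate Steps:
M(q, I) = -736 + q (M(q, I) = q - 736 = -736 + q)
sqrt(M(1366, d(-20)) + g) = sqrt((-736 + 1366) - 827068) = sqrt(630 - 827068) = sqrt(-826438) = I*sqrt(826438)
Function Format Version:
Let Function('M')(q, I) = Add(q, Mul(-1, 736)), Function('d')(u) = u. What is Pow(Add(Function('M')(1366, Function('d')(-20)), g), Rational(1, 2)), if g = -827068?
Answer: Mul(I, Pow(826438, Rational(1, 2))) ≈ Mul(909.09, I)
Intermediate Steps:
Function('M')(q, I) = Add(-736, q) (Function('M')(q, I) = Add(q, -736) = Add(-736, q))
Pow(Add(Function('M')(1366, Function('d')(-20)), g), Rational(1, 2)) = Pow(Add(Add(-736, 1366), -827068), Rational(1, 2)) = Pow(Add(630, -827068), Rational(1, 2)) = Pow(-826438, Rational(1, 2)) = Mul(I, Pow(826438, Rational(1, 2)))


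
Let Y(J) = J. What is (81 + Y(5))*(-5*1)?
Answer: -430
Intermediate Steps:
(81 + Y(5))*(-5*1) = (81 + 5)*(-5*1) = 86*(-5) = -430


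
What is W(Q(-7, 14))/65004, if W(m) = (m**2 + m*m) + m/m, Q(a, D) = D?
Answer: 131/21668 ≈ 0.0060458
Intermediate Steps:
W(m) = 1 + 2*m**2 (W(m) = (m**2 + m**2) + 1 = 2*m**2 + 1 = 1 + 2*m**2)
W(Q(-7, 14))/65004 = (1 + 2*14**2)/65004 = (1 + 2*196)*(1/65004) = (1 + 392)*(1/65004) = 393*(1/65004) = 131/21668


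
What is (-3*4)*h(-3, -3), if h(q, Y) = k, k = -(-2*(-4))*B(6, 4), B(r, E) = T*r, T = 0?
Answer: 0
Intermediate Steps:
B(r, E) = 0 (B(r, E) = 0*r = 0)
k = 0 (k = -(-2*(-4))*0 = -8*0 = -1*0 = 0)
h(q, Y) = 0
(-3*4)*h(-3, -3) = -3*4*0 = -12*0 = 0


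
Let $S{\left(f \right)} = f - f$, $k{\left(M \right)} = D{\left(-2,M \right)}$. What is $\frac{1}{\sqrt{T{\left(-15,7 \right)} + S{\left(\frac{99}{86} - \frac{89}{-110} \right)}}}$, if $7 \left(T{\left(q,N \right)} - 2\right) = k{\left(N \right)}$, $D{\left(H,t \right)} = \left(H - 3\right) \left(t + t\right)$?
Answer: $- \frac{i \sqrt{2}}{4} \approx - 0.35355 i$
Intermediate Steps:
$D{\left(H,t \right)} = 2 t \left(-3 + H\right)$ ($D{\left(H,t \right)} = \left(-3 + H\right) 2 t = 2 t \left(-3 + H\right)$)
$k{\left(M \right)} = - 10 M$ ($k{\left(M \right)} = 2 M \left(-3 - 2\right) = 2 M \left(-5\right) = - 10 M$)
$S{\left(f \right)} = 0$
$T{\left(q,N \right)} = 2 - \frac{10 N}{7}$ ($T{\left(q,N \right)} = 2 + \frac{\left(-10\right) N}{7} = 2 - \frac{10 N}{7}$)
$\frac{1}{\sqrt{T{\left(-15,7 \right)} + S{\left(\frac{99}{86} - \frac{89}{-110} \right)}}} = \frac{1}{\sqrt{\left(2 - 10\right) + 0}} = \frac{1}{\sqrt{-8 + 0}} = \frac{1}{\sqrt{-8}} = \frac{1}{2 i \sqrt{2}} = - \frac{i \sqrt{2}}{4}$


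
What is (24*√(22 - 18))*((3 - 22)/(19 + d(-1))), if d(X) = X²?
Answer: -228/5 ≈ -45.600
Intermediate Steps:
(24*√(22 - 18))*((3 - 22)/(19 + d(-1))) = (24*√(22 - 18))*((3 - 22)/(19 + (-1)²)) = (24*√4)*(-19/(19 + 1)) = (24*2)*(-19/20) = 48*(-19*1/20) = 48*(-19/20) = -228/5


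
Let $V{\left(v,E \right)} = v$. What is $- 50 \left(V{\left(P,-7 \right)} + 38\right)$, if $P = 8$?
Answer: $-2300$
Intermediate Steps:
$- 50 \left(V{\left(P,-7 \right)} + 38\right) = - 50 \left(8 + 38\right) = \left(-50\right) 46 = -2300$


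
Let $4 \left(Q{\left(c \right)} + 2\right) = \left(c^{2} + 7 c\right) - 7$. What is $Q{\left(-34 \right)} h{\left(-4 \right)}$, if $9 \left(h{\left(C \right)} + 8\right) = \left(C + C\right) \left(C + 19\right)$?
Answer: $-4816$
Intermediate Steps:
$Q{\left(c \right)} = - \frac{15}{4} + \frac{c^{2}}{4} + \frac{7 c}{4}$ ($Q{\left(c \right)} = -2 + \frac{\left(c^{2} + 7 c\right) - 7}{4} = -2 + \frac{-7 + c^{2} + 7 c}{4} = -2 + \left(- \frac{7}{4} + \frac{c^{2}}{4} + \frac{7 c}{4}\right) = - \frac{15}{4} + \frac{c^{2}}{4} + \frac{7 c}{4}$)
$h{\left(C \right)} = -8 + \frac{2 C \left(19 + C\right)}{9}$ ($h{\left(C \right)} = -8 + \frac{\left(C + C\right) \left(C + 19\right)}{9} = -8 + \frac{2 C \left(19 + C\right)}{9}$)
$Q{\left(-34 \right)} h{\left(-4 \right)} = \left(- \frac{15}{4} + \frac{\left(-34\right)^{2}}{4} + \frac{7}{4} \left(-34\right)\right) \left(-8 + \frac{2 \left(-4\right)^{2}}{9} + \frac{38}{9} \left(-4\right)\right) = \left(- \frac{15}{4} + \frac{1}{4} \cdot 1156 - \frac{119}{2}\right) \left(-8 + \frac{2}{9} \cdot 16 - \frac{152}{9}\right) = \left(- \frac{15}{4} + 289 - \frac{119}{2}\right) \left(-8 + \frac{32}{9} - \frac{152}{9}\right) = \frac{903}{4} \left(- \frac{64}{3}\right) = -4816$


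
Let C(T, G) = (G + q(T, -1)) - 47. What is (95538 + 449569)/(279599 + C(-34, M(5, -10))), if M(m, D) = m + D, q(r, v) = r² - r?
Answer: 545107/280737 ≈ 1.9417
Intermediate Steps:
M(m, D) = D + m
C(T, G) = -47 + G + T*(-1 + T) (C(T, G) = (G + T*(-1 + T)) - 47 = -47 + G + T*(-1 + T))
(95538 + 449569)/(279599 + C(-34, M(5, -10))) = (95538 + 449569)/(279599 + (-47 + (-10 + 5) - 34*(-1 - 34))) = 545107/(279599 + (-47 - 5 - 34*(-35))) = 545107/(279599 + (-47 - 5 + 1190)) = 545107/(279599 + 1138) = 545107/280737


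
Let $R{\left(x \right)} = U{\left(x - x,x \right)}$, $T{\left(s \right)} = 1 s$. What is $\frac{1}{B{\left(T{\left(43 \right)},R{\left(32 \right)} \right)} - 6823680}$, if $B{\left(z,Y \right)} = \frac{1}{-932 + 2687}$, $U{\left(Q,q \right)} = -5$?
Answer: $- \frac{1755}{11975558399} \approx -1.4655 \cdot 10^{-7}$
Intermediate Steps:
$T{\left(s \right)} = s$
$R{\left(x \right)} = -5$
$B{\left(z,Y \right)} = \frac{1}{1755}$
$\frac{1}{B{\left(T{\left(43 \right)},R{\left(32 \right)} \right)} - 6823680} = \frac{1}{\frac{1}{1755} - 6823680} = \frac{1}{- \frac{11975558399}{1755}} = - \frac{1755}{11975558399}$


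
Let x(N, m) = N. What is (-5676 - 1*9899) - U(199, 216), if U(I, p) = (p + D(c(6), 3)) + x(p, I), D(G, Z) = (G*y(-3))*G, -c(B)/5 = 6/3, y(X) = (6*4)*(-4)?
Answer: -6407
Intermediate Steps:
y(X) = -96 (y(X) = 24*(-4) = -96)
c(B) = -10 (c(B) = -30/3 = -5*2 = -10)
D(G, Z) = -96*G² (D(G, Z) = (G*(-96))*G = (-96*G)*G = -96*G²)
U(I, p) = -9600 + 2*p (U(I, p) = (p - 96*(-10)²) + p = (p - 96*100) + p = (p - 9600) + p = (-9600 + p) + p = -9600 + 2*p)
(-5676 - 1*9899) - U(199, 216) = (-5676 - 1*9899) - (-9600 + 2*216) = (-5676 - 9899) - (-9600 + 432) = -15575 - 1*(-9168) = -15575 + 9168 = -6407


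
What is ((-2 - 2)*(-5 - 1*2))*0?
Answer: 0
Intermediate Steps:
((-2 - 2)*(-5 - 1*2))*0 = -4*(-5 - 2)*0 = -4*(-7)*0 = 28*0 = 0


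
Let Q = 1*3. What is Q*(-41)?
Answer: -123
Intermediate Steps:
Q = 3
Q*(-41) = 3*(-41) = -123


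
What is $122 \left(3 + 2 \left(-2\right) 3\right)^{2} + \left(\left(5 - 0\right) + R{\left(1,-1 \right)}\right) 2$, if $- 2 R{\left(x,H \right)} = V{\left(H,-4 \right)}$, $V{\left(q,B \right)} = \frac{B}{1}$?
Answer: $9896$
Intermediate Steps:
$V{\left(q,B \right)} = B$ ($V{\left(q,B \right)} = B 1 = B$)
$R{\left(x,H \right)} = 2$ ($R{\left(x,H \right)} = \left(- \frac{1}{2}\right) \left(-4\right) = 2$)
$122 \left(3 + 2 \left(-2\right) 3\right)^{2} + \left(\left(5 - 0\right) + R{\left(1,-1 \right)}\right) 2 = 122 \left(3 + 2 \left(-2\right) 3\right)^{2} + \left(\left(5 - 0\right) + 2\right) 2 = 122 \left(3 - 12\right)^{2} + \left(\left(5 + 0\right) + 2\right) 2 = 122 \left(3 - 12\right)^{2} + \left(5 + 2\right) 2 = 122 \left(-9\right)^{2} + 7 \cdot 2 = 122 \cdot 81 + 14 = 9882 + 14 = 9896$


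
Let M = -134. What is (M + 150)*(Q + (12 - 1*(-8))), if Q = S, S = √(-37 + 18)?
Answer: 320 + 16*I*√19 ≈ 320.0 + 69.742*I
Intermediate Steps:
S = I*√19 (S = √(-19) = I*√19 ≈ 4.3589*I)
Q = I*√19 ≈ 4.3589*I
(M + 150)*(Q + (12 - 1*(-8))) = (-134 + 150)*(I*√19 + (12 - 1*(-8))) = 16*(I*√19 + (12 + 8)) = 16*(I*√19 + 20) = 16*(20 + I*√19) = 320 + 16*I*√19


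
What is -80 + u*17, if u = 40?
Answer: 600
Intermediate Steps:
-80 + u*17 = -80 + 40*17 = -80 + 680 = 600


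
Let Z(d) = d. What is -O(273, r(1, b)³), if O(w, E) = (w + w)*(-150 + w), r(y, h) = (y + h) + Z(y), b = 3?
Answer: -67158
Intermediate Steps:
r(y, h) = h + 2*y (r(y, h) = (y + h) + y = (h + y) + y = h + 2*y)
O(w, E) = 2*w*(-150 + w) (O(w, E) = (2*w)*(-150 + w) = 2*w*(-150 + w))
-O(273, r(1, b)³) = -2*273*(-150 + 273) = -2*273*123 = -1*67158 = -67158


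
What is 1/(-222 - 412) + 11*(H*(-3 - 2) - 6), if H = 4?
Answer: -181325/634 ≈ -286.00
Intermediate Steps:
1/(-222 - 412) + 11*(H*(-3 - 2) - 6) = 1/(-222 - 412) + 11*(4*(-3 - 2) - 6) = 1/(-634) + 11*(4*(-5) - 6) = -1/634 + 11*(-20 - 6) = -1/634 + 11*(-26) = -1/634 - 286 = -181325/634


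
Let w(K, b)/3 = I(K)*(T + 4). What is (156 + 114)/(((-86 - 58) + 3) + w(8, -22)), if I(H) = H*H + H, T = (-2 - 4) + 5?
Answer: 90/169 ≈ 0.53254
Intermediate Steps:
T = -1 (T = -6 + 5 = -1)
I(H) = H + H**2 (I(H) = H**2 + H = H + H**2)
w(K, b) = 9*K*(1 + K) (w(K, b) = 3*((K*(1 + K))*(-1 + 4)) = 3*((K*(1 + K))*3) = 3*(3*K*(1 + K)) = 9*K*(1 + K))
(156 + 114)/(((-86 - 58) + 3) + w(8, -22)) = (156 + 114)/(((-86 - 58) + 3) + 9*8*(1 + 8)) = 270/((-144 + 3) + 9*8*9) = 270/(-141 + 648) = 270/507 = 270*(1/507) = 90/169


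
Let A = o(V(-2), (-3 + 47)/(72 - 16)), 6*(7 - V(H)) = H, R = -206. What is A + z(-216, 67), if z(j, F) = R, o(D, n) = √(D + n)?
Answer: -206 + √14322/42 ≈ -203.15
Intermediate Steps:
V(H) = 7 - H/6
A = √14322/42 (A = √((7 - ⅙*(-2)) + (-3 + 47)/(72 - 16)) = √((7 + ⅓) + 44/56) = √(22/3 + 44*(1/56)) = √(22/3 + 11/14) = √(341/42) = √14322/42 ≈ 2.8494)
z(j, F) = -206
A + z(-216, 67) = √14322/42 - 206 = -206 + √14322/42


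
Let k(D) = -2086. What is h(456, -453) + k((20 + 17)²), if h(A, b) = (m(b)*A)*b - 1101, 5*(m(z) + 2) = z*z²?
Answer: 19202496608281/5 ≈ 3.8405e+12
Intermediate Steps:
m(z) = -2 + z³/5 (m(z) = -2 + (z*z²)/5 = -2 + z³/5)
h(A, b) = -1101 + A*b*(-2 + b³/5) (h(A, b) = ((-2 + b³/5)*A)*b - 1101 = (A*(-2 + b³/5))*b - 1101 = A*b*(-2 + b³/5) - 1101 = -1101 + A*b*(-2 + b³/5))
h(456, -453) + k((20 + 17)²) = (-1101 + (⅕)*456*(-453)*(-10 + (-453)³)) - 2086 = (-1101 + (⅕)*456*(-453)*(-10 - 92959677)) - 2086 = (-1101 + (⅕)*456*(-453)*(-92959687)) - 2086 = (-1101 + 19202496624216/5) - 2086 = 19202496618711/5 - 2086 = 19202496608281/5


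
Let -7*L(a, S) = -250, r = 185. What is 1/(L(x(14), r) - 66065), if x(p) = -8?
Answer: -7/462205 ≈ -1.5145e-5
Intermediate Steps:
L(a, S) = 250/7 (L(a, S) = -⅐*(-250) = 250/7)
1/(L(x(14), r) - 66065) = 1/(250/7 - 66065) = 1/(-462205/7) = -7/462205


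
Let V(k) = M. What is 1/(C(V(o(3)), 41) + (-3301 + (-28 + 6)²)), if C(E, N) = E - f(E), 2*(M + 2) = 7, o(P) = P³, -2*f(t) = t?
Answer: -4/11259 ≈ -0.00035527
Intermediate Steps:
f(t) = -t/2
M = 3/2 (M = -2 + (½)*7 = -2 + 7/2 = 3/2 ≈ 1.5000)
V(k) = 3/2
C(E, N) = 3*E/2 (C(E, N) = E - (-1)*E/2 = E + E/2 = 3*E/2)
1/(C(V(o(3)), 41) + (-3301 + (-28 + 6)²)) = 1/((3/2)*(3/2) + (-3301 + (-28 + 6)²)) = 1/(9/4 + (-3301 + (-22)²)) = 1/(9/4 + (-3301 + 484)) = 1/(9/4 - 2817) = 1/(-11259/4) = -4/11259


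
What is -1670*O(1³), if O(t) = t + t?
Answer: -3340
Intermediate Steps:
O(t) = 2*t
-1670*O(1³) = -3340*1³ = -3340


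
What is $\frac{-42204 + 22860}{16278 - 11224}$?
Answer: $- \frac{9672}{2527} \approx -3.8275$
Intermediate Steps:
$\frac{-42204 + 22860}{16278 - 11224} = - \frac{19344}{5054} = \left(-19344\right) \frac{1}{5054} = - \frac{9672}{2527}$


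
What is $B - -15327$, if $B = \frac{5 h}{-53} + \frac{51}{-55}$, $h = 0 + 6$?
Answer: $\frac{44673852}{2915} \approx 15326.0$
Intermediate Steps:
$h = 6$
$B = - \frac{4353}{2915}$ ($B = \frac{5 \cdot 6}{-53} + \frac{51}{-55} = 30 \left(- \frac{1}{53}\right) + 51 \left(- \frac{1}{55}\right) = - \frac{30}{53} - \frac{51}{55} = - \frac{4353}{2915} \approx -1.4933$)
$B - -15327 = - \frac{4353}{2915} - -15327 = - \frac{4353}{2915} + 15327 = \frac{44673852}{2915}$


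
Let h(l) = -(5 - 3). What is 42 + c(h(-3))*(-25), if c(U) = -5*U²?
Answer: 542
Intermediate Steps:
h(l) = -2 (h(l) = -1*2 = -2)
42 + c(h(-3))*(-25) = 42 - 5*(-2)²*(-25) = 42 - 5*4*(-25) = 42 - 20*(-25) = 42 + 500 = 542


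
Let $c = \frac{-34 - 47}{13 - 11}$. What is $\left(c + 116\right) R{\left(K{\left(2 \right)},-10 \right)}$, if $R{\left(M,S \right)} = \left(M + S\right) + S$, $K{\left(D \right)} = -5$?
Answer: $- \frac{3775}{2} \approx -1887.5$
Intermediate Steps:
$R{\left(M,S \right)} = M + 2 S$
$c = - \frac{81}{2} \approx -40.5$
$\left(c + 116\right) R{\left(K{\left(2 \right)},-10 \right)} = \left(- \frac{81}{2} + 116\right) \left(-5 + 2 \left(-10\right)\right) = \frac{151 \left(-5 - 20\right)}{2} = \frac{151}{2} \left(-25\right) = - \frac{3775}{2}$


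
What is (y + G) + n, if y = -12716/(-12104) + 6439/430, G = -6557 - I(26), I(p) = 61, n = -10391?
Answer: -325160577/19135 ≈ -16993.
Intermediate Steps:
G = -6618 (G = -6557 - 1*61 = -6557 - 61 = -6618)
y = 306638/19135 (y = -12716*(-1/12104) + 6439*(1/430) = 187/178 + 6439/430 = 306638/19135 ≈ 16.025)
(y + G) + n = (306638/19135 - 6618) - 10391 = -126328792/19135 - 10391 = -325160577/19135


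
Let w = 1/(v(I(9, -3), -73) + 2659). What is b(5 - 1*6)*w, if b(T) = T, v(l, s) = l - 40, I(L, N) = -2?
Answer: -1/2617 ≈ -0.00038212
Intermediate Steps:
v(l, s) = -40 + l
w = 1/2617 (w = 1/((-40 - 2) + 2659) = 1/(-42 + 2659) = 1/2617 ≈ 0.00038212)
b(5 - 1*6)*w = (5 - 1*6)*(1/2617) = (5 - 6)*(1/2617) = -1*1/2617 = -1/2617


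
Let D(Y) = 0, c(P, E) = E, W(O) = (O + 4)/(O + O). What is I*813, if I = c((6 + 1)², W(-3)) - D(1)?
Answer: -271/2 ≈ -135.50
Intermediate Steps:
W(O) = (4 + O)/(2*O) (W(O) = (4 + O)/((2*O)) = (4 + O)*(1/(2*O)) = (4 + O)/(2*O))
I = -⅙ (I = (½)*(4 - 3)/(-3) - 1*0 = (½)*(-⅓)*1 + 0 = -⅙ + 0 = -⅙ ≈ -0.16667)
I*813 = -⅙*813 = -271/2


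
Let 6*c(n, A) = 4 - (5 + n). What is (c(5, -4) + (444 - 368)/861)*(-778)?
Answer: 610730/861 ≈ 709.33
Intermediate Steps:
c(n, A) = -1/6 - n/6 (c(n, A) = (4 - (5 + n))/6 = (4 + (-5 - n))/6 = (-1 - n)/6 = -1/6 - n/6)
(c(5, -4) + (444 - 368)/861)*(-778) = ((-1/6 - 1/6*5) + (444 - 368)/861)*(-778) = ((-1/6 - 5/6) + 76*(1/861))*(-778) = (-1 + 76/861)*(-778) = -785/861*(-778) = 610730/861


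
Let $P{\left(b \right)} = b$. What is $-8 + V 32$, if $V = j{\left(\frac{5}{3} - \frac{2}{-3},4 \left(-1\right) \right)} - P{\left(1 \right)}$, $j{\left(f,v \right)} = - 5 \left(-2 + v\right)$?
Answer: $920$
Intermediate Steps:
$j{\left(f,v \right)} = 10 - 5 v$
$V = 29$ ($V = \left(10 - 5 \cdot 4 \left(-1\right)\right) - 1 = \left(10 - -20\right) - 1 = \left(10 + 20\right) - 1 = 30 - 1 = 29$)
$-8 + V 32 = -8 + 29 \cdot 32 = -8 + 928 = 920$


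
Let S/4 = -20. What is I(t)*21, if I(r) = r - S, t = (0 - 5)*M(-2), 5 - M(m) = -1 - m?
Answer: 1260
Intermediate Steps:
S = -80 (S = 4*(-20) = -80)
M(m) = 6 + m (M(m) = 5 - (-1 - m) = 5 + (1 + m) = 6 + m)
t = -20 (t = (0 - 5)*(6 - 2) = -5*4 = -20)
I(r) = 80 + r (I(r) = r - 1*(-80) = r + 80 = 80 + r)
I(t)*21 = (80 - 20)*21 = 60*21 = 1260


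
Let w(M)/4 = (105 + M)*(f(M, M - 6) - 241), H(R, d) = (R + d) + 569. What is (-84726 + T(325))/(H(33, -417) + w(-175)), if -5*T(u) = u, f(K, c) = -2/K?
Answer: -423955/338309 ≈ -1.2532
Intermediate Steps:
T(u) = -u/5
H(R, d) = 569 + R + d
w(M) = 4*(-241 - 2/M)*(105 + M) (w(M) = 4*((105 + M)*(-2/M - 241)) = 4*((105 + M)*(-241 - 2/M)) = 4*((-241 - 2/M)*(105 + M)) = 4*(-241 - 2/M)*(105 + M))
(-84726 + T(325))/(H(33, -417) + w(-175)) = (-84726 - 1/5*325)/((569 + 33 - 417) + (-101228 - 964*(-175) - 840/(-175))) = (-84726 - 65)/(185 + (-101228 + 168700 - 840*(-1/175))) = -84791/(185 + (-101228 + 168700 + 24/5)) = -84791/(185 + 337384/5) = -84791/338309/5 = -84791*5/338309 = -423955/338309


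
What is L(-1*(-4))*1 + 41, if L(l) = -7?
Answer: 34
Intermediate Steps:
L(-1*(-4))*1 + 41 = -7*1 + 41 = -7 + 41 = 34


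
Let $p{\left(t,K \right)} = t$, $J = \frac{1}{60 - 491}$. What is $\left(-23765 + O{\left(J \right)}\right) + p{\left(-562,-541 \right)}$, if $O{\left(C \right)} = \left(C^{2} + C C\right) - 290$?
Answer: $- \frac{4572878535}{185761} \approx -24617.0$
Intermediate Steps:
$J = - \frac{1}{431}$ ($J = \frac{1}{-431} = - \frac{1}{431} \approx -0.0023202$)
$O{\left(C \right)} = -290 + 2 C^{2}$ ($O{\left(C \right)} = \left(C^{2} + C^{2}\right) - 290 = 2 C^{2} - 290 = -290 + 2 C^{2}$)
$\left(-23765 + O{\left(J \right)}\right) + p{\left(-562,-541 \right)} = \left(-23765 - \left(290 - 2 \left(- \frac{1}{431}\right)^{2}\right)\right) - 562 = \left(-23765 + \left(-290 + 2 \cdot \frac{1}{185761}\right)\right) - 562 = \left(-23765 + \left(-290 + \frac{2}{185761}\right)\right) - 562 = \left(-23765 - \frac{53870688}{185761}\right) - 562 = - \frac{4468480853}{185761} - 562 = - \frac{4572878535}{185761}$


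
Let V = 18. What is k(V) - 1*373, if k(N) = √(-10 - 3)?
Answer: -373 + I*√13 ≈ -373.0 + 3.6056*I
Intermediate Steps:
k(N) = I*√13 (k(N) = √(-13) = I*√13)
k(V) - 1*373 = I*√13 - 1*373 = I*√13 - 373 = -373 + I*√13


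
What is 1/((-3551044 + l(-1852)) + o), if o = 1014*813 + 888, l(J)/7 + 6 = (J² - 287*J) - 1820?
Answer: 1/24991440 ≈ 4.0014e-8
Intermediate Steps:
l(J) = -12782 - 2009*J + 7*J² (l(J) = -42 + 7*((J² - 287*J) - 1820) = -42 + 7*(-1820 + J² - 287*J) = -42 + (-12740 - 2009*J + 7*J²) = -12782 - 2009*J + 7*J²)
o = 825270 (o = 824382 + 888 = 825270)
1/((-3551044 + l(-1852)) + o) = 1/((-3551044 + (-12782 - 2009*(-1852) + 7*(-1852)²)) + 825270) = 1/((-3551044 + (-12782 + 3720668 + 7*3429904)) + 825270) = 1/((-3551044 + (-12782 + 3720668 + 24009328)) + 825270) = 1/((-3551044 + 27717214) + 825270) = 1/(24166170 + 825270) = 1/24991440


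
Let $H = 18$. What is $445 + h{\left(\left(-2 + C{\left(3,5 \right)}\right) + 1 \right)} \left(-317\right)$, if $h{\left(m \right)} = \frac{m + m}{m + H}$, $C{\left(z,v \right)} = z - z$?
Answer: $\frac{8199}{17} \approx 482.29$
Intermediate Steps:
$C{\left(z,v \right)} = 0$
$h{\left(m \right)} = \frac{2 m}{18 + m}$ ($h{\left(m \right)} = \frac{m + m}{m + 18} = \frac{2 m}{18 + m}$)
$445 + h{\left(\left(-2 + C{\left(3,5 \right)}\right) + 1 \right)} \left(-317\right) = 445 + \frac{2 \left(\left(-2 + 0\right) + 1\right)}{18 + \left(\left(-2 + 0\right) + 1\right)} \left(-317\right) = 445 + \frac{2 \left(-2 + 1\right)}{18 + \left(-2 + 1\right)} \left(-317\right) = 445 + 2 \left(-1\right) \frac{1}{18 - 1} \left(-317\right) = 445 + 2 \left(-1\right) \frac{1}{17} \left(-317\right) = 445 - - \frac{634}{17} = 445 + \frac{634}{17} = \frac{8199}{17}$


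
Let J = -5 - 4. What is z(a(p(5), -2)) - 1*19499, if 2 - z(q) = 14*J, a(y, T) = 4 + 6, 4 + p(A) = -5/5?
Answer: -19371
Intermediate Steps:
J = -9
p(A) = -5 (p(A) = -4 - 5/5 = -4 - 5*1/5 = -4 - 1 = -5)
a(y, T) = 10
z(q) = 128 (z(q) = 2 - 14*(-9) = 2 - 1*(-126) = 2 + 126 = 128)
z(a(p(5), -2)) - 1*19499 = 128 - 1*19499 = 128 - 19499 = -19371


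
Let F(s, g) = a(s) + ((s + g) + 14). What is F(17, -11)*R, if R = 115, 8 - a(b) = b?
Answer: 1265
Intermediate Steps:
a(b) = 8 - b
F(s, g) = 22 + g (F(s, g) = (8 - s) + ((s + g) + 14) = (8 - s) + ((g + s) + 14) = (8 - s) + (14 + g + s) = 22 + g)
F(17, -11)*R = (22 - 11)*115 = 11*115 = 1265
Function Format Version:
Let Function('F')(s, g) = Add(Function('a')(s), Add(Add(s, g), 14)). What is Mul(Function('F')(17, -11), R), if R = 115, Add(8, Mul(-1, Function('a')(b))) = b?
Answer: 1265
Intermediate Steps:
Function('a')(b) = Add(8, Mul(-1, b))
Function('F')(s, g) = Add(22, g) (Function('F')(s, g) = Add(Add(8, Mul(-1, s)), Add(Add(s, g), 14)) = Add(Add(8, Mul(-1, s)), Add(Add(g, s), 14)) = Add(Add(8, Mul(-1, s)), Add(14, g, s)) = Add(22, g))
Mul(Function('F')(17, -11), R) = Mul(Add(22, -11), 115) = Mul(11, 115) = 1265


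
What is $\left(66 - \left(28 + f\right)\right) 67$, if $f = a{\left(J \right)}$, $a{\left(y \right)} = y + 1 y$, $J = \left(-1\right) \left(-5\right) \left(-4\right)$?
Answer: $5226$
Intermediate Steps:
$J = -20$ ($J = 5 \left(-4\right) = -20$)
$a{\left(y \right)} = 2 y$ ($a{\left(y \right)} = y + y = 2 y$)
$f = -40$ ($f = 2 \left(-20\right) = -40$)
$\left(66 - \left(28 + f\right)\right) 67 = \left(66 - -12\right) 67 = \left(66 + \left(-28 + 40\right)\right) 67 = \left(66 + 12\right) 67 = 78 \cdot 67 = 5226$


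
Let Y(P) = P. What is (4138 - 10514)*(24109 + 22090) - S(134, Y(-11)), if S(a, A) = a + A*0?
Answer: -294564958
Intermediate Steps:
S(a, A) = a (S(a, A) = a + 0 = a)
(4138 - 10514)*(24109 + 22090) - S(134, Y(-11)) = (4138 - 10514)*(24109 + 22090) - 1*134 = -6376*46199 - 134 = -294564824 - 134 = -294564958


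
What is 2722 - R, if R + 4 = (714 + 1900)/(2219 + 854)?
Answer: 8374384/3073 ≈ 2725.1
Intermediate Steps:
R = -9678/3073 (R = -4 + (714 + 1900)/(2219 + 854) = -4 + 2614/3073 = -9678/3073 ≈ -3.1494)
2722 - R = 2722 - 1*(-9678/3073) = 2722 + 9678/3073 = 8374384/3073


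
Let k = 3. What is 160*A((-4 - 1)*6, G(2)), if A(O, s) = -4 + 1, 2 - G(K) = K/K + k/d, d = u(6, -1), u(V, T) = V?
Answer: -480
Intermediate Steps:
d = 6
G(K) = ½ (G(K) = 2 - (K/K + 3/6) = 2 - (1 + 3*(⅙)) = 2 - (1 + ½) = 2 - 1*3/2 = 2 - 3/2 = ½)
A(O, s) = -3
160*A((-4 - 1)*6, G(2)) = 160*(-3) = -480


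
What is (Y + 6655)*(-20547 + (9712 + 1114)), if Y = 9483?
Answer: -156877498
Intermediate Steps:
(Y + 6655)*(-20547 + (9712 + 1114)) = (9483 + 6655)*(-20547 + (9712 + 1114)) = 16138*(-20547 + 10826) = 16138*(-9721) = -156877498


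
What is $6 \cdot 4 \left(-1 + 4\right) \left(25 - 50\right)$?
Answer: $-1800$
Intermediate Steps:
$6 \cdot 4 \left(-1 + 4\right) \left(25 - 50\right) = 24 \cdot 3 \left(-25\right) = 72 \left(-25\right) = -1800$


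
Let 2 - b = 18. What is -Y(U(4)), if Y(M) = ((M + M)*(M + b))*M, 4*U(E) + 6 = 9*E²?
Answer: -176157/4 ≈ -44039.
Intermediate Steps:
U(E) = -3/2 + 9*E²/4 (U(E) = -3/2 + (9*E²)/4 = -3/2 + 9*E²/4)
b = -16 (b = 2 - 1*18 = 2 - 18 = -16)
Y(M) = 2*M²*(-16 + M) (Y(M) = ((M + M)*(M - 16))*M = ((2*M)*(-16 + M))*M = (2*M*(-16 + M))*M = 2*M²*(-16 + M))
-Y(U(4)) = -2*(-3/2 + (9/4)*4²)²*(-16 + (-3/2 + (9/4)*4²)) = -2*(-3/2 + (9/4)*16)²*(-16 + (-3/2 + (9/4)*16)) = -2*(-3/2 + 36)²*(-16 + (-3/2 + 36)) = -2*(69/2)²*(-16 + 69/2) = -2*4761*37/(4*2) = -1*176157/4 = -176157/4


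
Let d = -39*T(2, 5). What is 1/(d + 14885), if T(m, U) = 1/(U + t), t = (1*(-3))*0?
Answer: 5/74386 ≈ 6.7217e-5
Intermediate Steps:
t = 0 (t = -3*0 = 0)
T(m, U) = 1/U (T(m, U) = 1/(U + 0) = 1/U)
d = -39/5 ≈ -7.8000
1/(d + 14885) = 1/(-39/5 + 14885) = 1/(74386/5) = 5/74386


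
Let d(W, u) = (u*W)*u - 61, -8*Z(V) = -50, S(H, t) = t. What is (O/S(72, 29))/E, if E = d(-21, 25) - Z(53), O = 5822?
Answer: -23288/1530301 ≈ -0.015218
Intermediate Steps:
Z(V) = 25/4 (Z(V) = -⅛*(-50) = 25/4)
d(W, u) = -61 + W*u² (d(W, u) = (W*u)*u - 61 = W*u² - 61 = -61 + W*u²)
E = -52769/4 (E = (-61 - 21*25²) - 1*25/4 = (-61 - 21*625) - 25/4 = (-61 - 13125) - 25/4 = -13186 - 25/4 = -52769/4 ≈ -13192.)
(O/S(72, 29))/E = (5822/29)/(-52769/4) = (5822*(1/29))*(-4/52769) = (5822/29)*(-4/52769) = -23288/1530301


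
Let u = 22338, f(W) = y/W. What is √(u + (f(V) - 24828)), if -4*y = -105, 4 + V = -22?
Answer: 3*I*√748410/52 ≈ 49.91*I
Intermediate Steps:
V = -26 (V = -4 - 22 = -26)
y = 105/4 (y = -¼*(-105) = 105/4 ≈ 26.250)
f(W) = 105/(4*W)
√(u + (f(V) - 24828)) = √(22338 + ((105/4)/(-26) - 24828)) = √(22338 + ((105/4)*(-1/26) - 24828)) = √(22338 + (-105/104 - 24828)) = √(22338 - 2582217/104) = √(-259065/104) = 3*I*√748410/52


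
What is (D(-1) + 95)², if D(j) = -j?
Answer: 9216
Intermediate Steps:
(D(-1) + 95)² = (-1*(-1) + 95)² = (1 + 95)² = 96² = 9216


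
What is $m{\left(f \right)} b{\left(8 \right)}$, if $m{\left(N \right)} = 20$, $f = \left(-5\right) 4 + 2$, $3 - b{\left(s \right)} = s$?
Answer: $-100$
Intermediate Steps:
$b{\left(s \right)} = 3 - s$
$f = -18$ ($f = -20 + 2 = -18$)
$m{\left(f \right)} b{\left(8 \right)} = 20 \left(3 - 8\right) = 20 \left(-5\right) = -100$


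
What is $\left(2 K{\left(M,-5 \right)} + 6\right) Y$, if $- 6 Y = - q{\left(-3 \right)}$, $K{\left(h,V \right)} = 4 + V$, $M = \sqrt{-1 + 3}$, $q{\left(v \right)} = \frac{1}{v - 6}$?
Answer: $- \frac{2}{27} \approx -0.074074$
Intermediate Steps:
$q{\left(v \right)} = \frac{1}{-6 + v}$
$M = \sqrt{2} \approx 1.4142$
$Y = - \frac{1}{54}$ ($Y = - \frac{\left(-1\right) \frac{1}{-6 - 3}}{6} = - \frac{\left(-1\right) \frac{1}{-9}}{6} = - \frac{\left(-1\right) \left(- \frac{1}{9}\right)}{6} = \left(- \frac{1}{6}\right) \frac{1}{9} = - \frac{1}{54} \approx -0.018519$)
$\left(2 K{\left(M,-5 \right)} + 6\right) Y = \left(2 \left(4 - 5\right) + 6\right) \left(- \frac{1}{54}\right) = \left(2 \left(-1\right) + 6\right) \left(- \frac{1}{54}\right) = \left(-2 + 6\right) \left(- \frac{1}{54}\right) = 4 \left(- \frac{1}{54}\right) = - \frac{2}{27}$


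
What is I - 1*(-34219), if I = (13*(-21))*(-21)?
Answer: 39952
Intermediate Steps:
I = 5733 (I = -273*(-21) = 5733)
I - 1*(-34219) = 5733 - 1*(-34219) = 5733 + 34219 = 39952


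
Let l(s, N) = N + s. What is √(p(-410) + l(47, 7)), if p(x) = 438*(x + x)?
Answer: I*√359106 ≈ 599.25*I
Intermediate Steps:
p(x) = 876*x (p(x) = 438*(2*x) = 876*x)
√(p(-410) + l(47, 7)) = √(876*(-410) + (7 + 47)) = √(-359160 + 54) = √(-359106) = I*√359106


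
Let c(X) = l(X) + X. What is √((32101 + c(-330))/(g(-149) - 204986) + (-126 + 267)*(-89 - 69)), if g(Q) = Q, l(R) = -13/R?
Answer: I*√4083632216672927226/13538910 ≈ 149.26*I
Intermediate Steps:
c(X) = X - 13/X (c(X) = -13/X + X = X - 13/X)
√((32101 + c(-330))/(g(-149) - 204986) + (-126 + 267)*(-89 - 69)) = √((32101 + (-330 - 13/(-330)))/(-149 - 204986) + (-126 + 267)*(-89 - 69)) = √((32101 + (-330 - 13*(-1/330)))/(-205135) + 141*(-158)) = √((32101 + (-330 + 13/330))*(-1/205135) - 22278) = √((32101 - 108887/330)*(-1/205135) - 22278) = √((10484443/330)*(-1/205135) - 22278) = √(-10484443/67694550 - 22278) = √(-1508109669343/67694550) = I*√4083632216672927226/13538910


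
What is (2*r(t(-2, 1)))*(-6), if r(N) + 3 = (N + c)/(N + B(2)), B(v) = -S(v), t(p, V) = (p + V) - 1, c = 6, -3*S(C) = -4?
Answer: 252/5 ≈ 50.400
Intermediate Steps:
S(C) = 4/3 (S(C) = -⅓*(-4) = 4/3)
t(p, V) = -1 + V + p (t(p, V) = (V + p) - 1 = -1 + V + p)
B(v) = -4/3 (B(v) = -1*4/3 = -4/3)
r(N) = -3 + (6 + N)/(-4/3 + N) (r(N) = -3 + (N + 6)/(N - 4/3) = -3 + (6 + N)/(-4/3 + N))
(2*r(t(-2, 1)))*(-6) = (2*(6*(5 - (-1 + 1 - 2))/(-4 + 3*(-1 + 1 - 2))))*(-6) = (2*(6*(5 - 1*(-2))/(-4 + 3*(-2))))*(-6) = (2*(6*(5 + 2)/(-4 - 6)))*(-6) = (2*(6*7/(-10)))*(-6) = (2*(6*(-⅒)*7))*(-6) = (2*(-21/5))*(-6) = -42/5*(-6) = 252/5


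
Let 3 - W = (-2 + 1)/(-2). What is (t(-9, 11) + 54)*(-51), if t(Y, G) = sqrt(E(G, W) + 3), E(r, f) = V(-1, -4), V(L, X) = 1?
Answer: -2856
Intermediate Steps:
W = 5/2 (W = 3 - (-2 + 1)/(-2) = 3 - (-1)*(-1)/2 = 3 - 1*1/2 = 3 - 1/2 = 5/2 ≈ 2.5000)
E(r, f) = 1
t(Y, G) = 2 (t(Y, G) = sqrt(1 + 3) = sqrt(4) = 2)
(t(-9, 11) + 54)*(-51) = (2 + 54)*(-51) = 56*(-51) = -2856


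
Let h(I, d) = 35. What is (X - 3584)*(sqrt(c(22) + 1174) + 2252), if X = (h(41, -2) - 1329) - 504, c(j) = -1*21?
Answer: -12120264 - 5382*sqrt(1153) ≈ -1.2303e+7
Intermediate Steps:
c(j) = -21
X = -1798 (X = (35 - 1329) - 504 = -1294 - 504 = -1798)
(X - 3584)*(sqrt(c(22) + 1174) + 2252) = (-1798 - 3584)*(sqrt(-21 + 1174) + 2252) = -5382*(sqrt(1153) + 2252) = -5382*(2252 + sqrt(1153)) = -12120264 - 5382*sqrt(1153)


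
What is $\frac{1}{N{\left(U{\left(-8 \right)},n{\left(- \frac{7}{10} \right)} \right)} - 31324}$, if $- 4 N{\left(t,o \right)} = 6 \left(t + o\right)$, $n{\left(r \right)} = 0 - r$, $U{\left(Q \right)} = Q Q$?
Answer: $- \frac{20}{628421} \approx -3.1826 \cdot 10^{-5}$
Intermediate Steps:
$U{\left(Q \right)} = Q^{2}$
$n{\left(r \right)} = - r$
$N{\left(t,o \right)} = - \frac{3 o}{2} - \frac{3 t}{2}$ ($N{\left(t,o \right)} = - \frac{6 \left(t + o\right)}{4} = - \frac{6 \left(o + t\right)}{4} = - \frac{6 o + 6 t}{4} = - \frac{3 o}{2} - \frac{3 t}{2}$)
$\frac{1}{N{\left(U{\left(-8 \right)},n{\left(- \frac{7}{10} \right)} \right)} - 31324} = \frac{1}{\left(- \frac{3 \left(- \frac{-7}{10}\right)}{2} - \frac{3 \left(-8\right)^{2}}{2}\right) - 31324} = \frac{1}{\left(- \frac{3 \left(- \frac{-7}{10}\right)}{2} - 96\right) - 31324} = \frac{1}{\left(- \frac{3 \left(\left(-1\right) \left(- \frac{7}{10}\right)\right)}{2} - 96\right) - 31324} = \frac{1}{\left(\left(- \frac{3}{2}\right) \frac{7}{10} - 96\right) - 31324} = \frac{1}{\left(- \frac{21}{20} - 96\right) - 31324} = \frac{1}{- \frac{1941}{20} - 31324} = \frac{1}{- \frac{628421}{20}} = - \frac{20}{628421}$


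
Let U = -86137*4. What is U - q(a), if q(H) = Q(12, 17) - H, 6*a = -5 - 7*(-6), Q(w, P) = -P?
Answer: -2067149/6 ≈ -3.4453e+5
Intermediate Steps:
U = -344548
a = 37/6 (a = (-5 - 7*(-6))/6 = (-5 + 42)/6 = (⅙)*37 = 37/6 ≈ 6.1667)
q(H) = -17 - H (q(H) = -1*17 - H = -17 - H)
U - q(a) = -344548 - (-17 - 1*37/6) = -344548 - (-17 - 37/6) = -344548 - 1*(-139/6) = -344548 + 139/6 = -2067149/6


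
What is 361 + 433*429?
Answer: 186118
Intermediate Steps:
361 + 433*429 = 361 + 185757 = 186118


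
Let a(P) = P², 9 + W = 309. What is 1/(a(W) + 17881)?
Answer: 1/107881 ≈ 9.2695e-6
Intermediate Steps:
W = 300 (W = -9 + 309 = 300)
1/(a(W) + 17881) = 1/(300² + 17881) = 1/(90000 + 17881) = 1/107881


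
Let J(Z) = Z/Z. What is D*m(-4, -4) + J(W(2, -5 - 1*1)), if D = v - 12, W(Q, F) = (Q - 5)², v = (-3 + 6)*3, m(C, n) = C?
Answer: 13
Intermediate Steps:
v = 9 (v = 3*3 = 9)
W(Q, F) = (-5 + Q)²
J(Z) = 1
D = -3 (D = 9 - 12 = -3)
D*m(-4, -4) + J(W(2, -5 - 1*1)) = -3*(-4) + 1 = 12 + 1 = 13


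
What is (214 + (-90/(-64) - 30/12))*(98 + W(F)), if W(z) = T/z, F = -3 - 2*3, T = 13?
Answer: 657833/32 ≈ 20557.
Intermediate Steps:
F = -9 (F = -3 - 6 = -9)
W(z) = 13/z
(214 + (-90/(-64) - 30/12))*(98 + W(F)) = (214 + (-90/(-64) - 30/12))*(98 + 13/(-9)) = (214 + (-90*(-1/64) - 30*1/12))*(98 + 13*(-⅑)) = (214 + (45/32 - 5/2))*(98 - 13/9) = (214 - 35/32)*(869/9) = (6813/32)*(869/9) = 657833/32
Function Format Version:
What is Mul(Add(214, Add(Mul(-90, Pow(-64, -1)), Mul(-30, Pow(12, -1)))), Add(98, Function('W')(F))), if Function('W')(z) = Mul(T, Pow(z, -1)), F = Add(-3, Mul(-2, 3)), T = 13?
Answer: Rational(657833, 32) ≈ 20557.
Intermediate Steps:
F = -9 (F = Add(-3, -6) = -9)
Function('W')(z) = Mul(13, Pow(z, -1))
Mul(Add(214, Add(Mul(-90, Pow(-64, -1)), Mul(-30, Pow(12, -1)))), Add(98, Function('W')(F))) = Mul(Add(214, Add(Mul(-90, Pow(-64, -1)), Mul(-30, Pow(12, -1)))), Add(98, Mul(13, Pow(-9, -1)))) = Mul(Add(214, Add(Mul(-90, Rational(-1, 64)), Mul(-30, Rational(1, 12)))), Add(98, Mul(13, Rational(-1, 9)))) = Mul(Add(214, Add(Rational(45, 32), Rational(-5, 2))), Add(98, Rational(-13, 9))) = Mul(Add(214, Rational(-35, 32)), Rational(869, 9)) = Mul(Rational(6813, 32), Rational(869, 9)) = Rational(657833, 32)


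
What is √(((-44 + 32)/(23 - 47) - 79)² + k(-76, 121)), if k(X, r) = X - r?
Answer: √23861/2 ≈ 77.235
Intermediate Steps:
√(((-44 + 32)/(23 - 47) - 79)² + k(-76, 121)) = √(((-44 + 32)/(23 - 47) - 79)² + (-76 - 1*121)) = √((-12/(-24) - 79)² + (-76 - 121)) = √((-12*(-1/24) - 79)² - 197) = √((½ - 79)² - 197) = √((-157/2)² - 197) = √(24649/4 - 197) = √(23861/4) = √23861/2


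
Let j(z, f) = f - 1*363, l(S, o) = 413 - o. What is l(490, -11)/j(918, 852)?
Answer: 424/489 ≈ 0.86708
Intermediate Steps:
j(z, f) = -363 + f (j(z, f) = f - 363 = -363 + f)
l(490, -11)/j(918, 852) = (413 - 1*(-11))/(-363 + 852) = (413 + 11)/489 = 424*(1/489) = 424/489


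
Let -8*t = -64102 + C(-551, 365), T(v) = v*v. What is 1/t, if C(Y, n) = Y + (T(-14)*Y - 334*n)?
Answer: 8/294559 ≈ 2.7159e-5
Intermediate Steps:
T(v) = v**2
C(Y, n) = -334*n + 197*Y (C(Y, n) = Y + ((-14)**2*Y - 334*n) = Y + (196*Y - 334*n) = Y + (-334*n + 196*Y) = -334*n + 197*Y)
t = 294559/8 (t = -(-64102 + (-334*365 + 197*(-551)))/8 = -(-64102 + (-121910 - 108547))/8 = -(-64102 - 230457)/8 = -1/8*(-294559) = 294559/8 ≈ 36820.)
1/t = 1/(294559/8) = 8/294559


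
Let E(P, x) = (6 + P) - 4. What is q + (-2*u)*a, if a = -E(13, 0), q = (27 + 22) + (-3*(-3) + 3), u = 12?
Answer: 421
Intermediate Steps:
E(P, x) = 2 + P
q = 61 (q = 49 + (9 + 3) = 49 + 12 = 61)
a = -15 (a = -(2 + 13) = -1*15 = -15)
q + (-2*u)*a = 61 - 2*12*(-15) = 61 - 24*(-15) = 61 + 360 = 421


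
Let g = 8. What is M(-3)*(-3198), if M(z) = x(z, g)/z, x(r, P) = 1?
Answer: 1066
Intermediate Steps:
M(z) = 1/z
M(-3)*(-3198) = -3198/(-3) = -⅓*(-3198) = 1066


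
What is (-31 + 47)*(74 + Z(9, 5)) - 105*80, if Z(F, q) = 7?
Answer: -7104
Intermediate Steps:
(-31 + 47)*(74 + Z(9, 5)) - 105*80 = (-31 + 47)*(74 + 7) - 105*80 = 16*81 - 8400 = 1296 - 8400 = -7104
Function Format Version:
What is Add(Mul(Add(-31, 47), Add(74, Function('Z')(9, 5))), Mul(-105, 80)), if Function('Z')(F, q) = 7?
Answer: -7104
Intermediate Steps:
Add(Mul(Add(-31, 47), Add(74, Function('Z')(9, 5))), Mul(-105, 80)) = Add(Mul(Add(-31, 47), Add(74, 7)), Mul(-105, 80)) = Add(Mul(16, 81), -8400) = Add(1296, -8400) = -7104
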